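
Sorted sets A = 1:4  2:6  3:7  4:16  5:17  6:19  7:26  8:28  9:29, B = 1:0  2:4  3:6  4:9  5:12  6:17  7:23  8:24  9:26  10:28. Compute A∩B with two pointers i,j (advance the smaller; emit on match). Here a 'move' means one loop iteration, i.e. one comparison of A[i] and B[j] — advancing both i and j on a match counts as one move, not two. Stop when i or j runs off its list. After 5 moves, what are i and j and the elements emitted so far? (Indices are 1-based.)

i=4, j=5, emitted=[4, 6]

i=1 j=1: 4>0, j++
i=1 j=2: 4==4 emit, i++,j++
i=2 j=3: 6==6 emit, i++,j++
i=3 j=4: 7<9, i++
i=4 j=4: 16>9, j++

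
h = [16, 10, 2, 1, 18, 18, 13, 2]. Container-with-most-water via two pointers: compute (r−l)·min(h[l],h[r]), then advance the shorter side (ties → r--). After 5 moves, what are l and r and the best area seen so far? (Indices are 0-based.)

[0,7] min(16,2)*7=14 best=14 * → r--
[0,6] min(16,13)*6=78 best=78 * → r--
[0,5] min(16,18)*5=80 best=80 * → l++
[1,5] min(10,18)*4=40 best=80 → l++
[2,5] min(2,18)*3=6 best=80 → l++

l=3, r=5, best area=80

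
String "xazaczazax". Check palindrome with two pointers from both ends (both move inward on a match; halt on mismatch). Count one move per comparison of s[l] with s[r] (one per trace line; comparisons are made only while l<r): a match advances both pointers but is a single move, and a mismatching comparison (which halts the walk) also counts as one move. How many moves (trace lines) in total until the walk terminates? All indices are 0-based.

[0,9] 'x'=='x' → l++,r--
[1,8] 'a'=='a' → l++,r--
[2,7] 'z'=='z' → l++,r--
[3,6] 'a'=='a' → l++,r--
[4,5] 'c'!='z' → stop

5 moves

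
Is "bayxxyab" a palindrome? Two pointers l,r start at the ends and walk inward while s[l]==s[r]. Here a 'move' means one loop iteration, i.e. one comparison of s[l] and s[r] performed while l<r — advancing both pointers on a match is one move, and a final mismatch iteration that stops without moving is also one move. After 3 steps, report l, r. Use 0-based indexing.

l=3, r=4

l=0 r=7: 'b'=='b', l++,r--
l=1 r=6: 'a'=='a', l++,r--
l=2 r=5: 'y'=='y', l++,r--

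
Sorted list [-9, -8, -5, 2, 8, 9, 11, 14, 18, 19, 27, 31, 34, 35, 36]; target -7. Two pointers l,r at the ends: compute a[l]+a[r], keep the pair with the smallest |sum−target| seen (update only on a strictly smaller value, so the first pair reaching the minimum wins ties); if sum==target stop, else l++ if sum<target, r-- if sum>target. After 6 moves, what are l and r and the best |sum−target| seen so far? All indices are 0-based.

l=0, r=8, best |Δ|=17

l=0 r=14: -9+36=27 d=34 *, r--
l=0 r=13: -9+35=26 d=33 *, r--
l=0 r=12: -9+34=25 d=32 *, r--
l=0 r=11: -9+31=22 d=29 *, r--
l=0 r=10: -9+27=18 d=25 *, r--
l=0 r=9: -9+19=10 d=17 *, r--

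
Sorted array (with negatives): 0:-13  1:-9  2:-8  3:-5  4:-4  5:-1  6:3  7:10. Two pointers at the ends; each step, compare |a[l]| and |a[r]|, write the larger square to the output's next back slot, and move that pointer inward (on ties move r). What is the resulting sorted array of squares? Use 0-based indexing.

[1, 9, 16, 25, 64, 81, 100, 169]

[0,7] |-13|>|10| out[7]=169 → l++
[1,7] |-9|<=|10| out[6]=100 → r--
[1,6] |-9|>|3| out[5]=81 → l++
[2,6] |-8|>|3| out[4]=64 → l++
[3,6] |-5|>|3| out[3]=25 → l++
[4,6] |-4|>|3| out[2]=16 → l++
[5,6] |-1|<=|3| out[1]=9 → r--
[5,5] |-1|<=|-1| out[0]=1 → r--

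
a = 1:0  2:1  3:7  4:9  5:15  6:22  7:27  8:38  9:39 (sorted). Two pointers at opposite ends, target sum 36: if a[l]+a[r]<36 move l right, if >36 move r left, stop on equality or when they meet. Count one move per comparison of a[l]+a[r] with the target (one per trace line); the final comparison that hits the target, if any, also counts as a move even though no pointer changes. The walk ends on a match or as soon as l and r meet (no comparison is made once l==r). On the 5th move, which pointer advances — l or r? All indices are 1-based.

[1,9] 0+39=39 >36 → r--
[1,8] 0+38=38 >36 → r--
[1,7] 0+27=27 <36 → l++
[2,7] 1+27=28 <36 → l++
[3,7] 7+27=34 <36 → l++

l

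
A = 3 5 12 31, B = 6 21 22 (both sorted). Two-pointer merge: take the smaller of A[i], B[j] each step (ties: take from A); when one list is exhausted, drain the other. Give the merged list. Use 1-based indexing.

[3, 5, 6, 12, 21, 22, 31]

i=1 j=1: A[i]=3<=B[j]=6 take 3, i++
i=2 j=1: A[i]=5<=B[j]=6 take 5, i++
i=3 j=1: A[i]=12>B[j]=6 take 6, j++
i=3 j=2: A[i]=12<=B[j]=21 take 12, i++
i=4 j=2: A[i]=31>B[j]=21 take 21, j++
i=4 j=3: A[i]=31>B[j]=22 take 22, j++
i=4 j=4: B done, take A[i]=31, i++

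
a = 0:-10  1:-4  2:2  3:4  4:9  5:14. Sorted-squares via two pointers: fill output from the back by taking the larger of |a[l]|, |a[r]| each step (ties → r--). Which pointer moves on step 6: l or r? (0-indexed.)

r

[0,5] |-10|<=|14| out[5]=196 → r--
[0,4] |-10|>|9| out[4]=100 → l++
[1,4] |-4|<=|9| out[3]=81 → r--
[1,3] |-4|<=|4| out[2]=16 → r--
[1,2] |-4|>|2| out[1]=16 → l++
[2,2] |2|<=|2| out[0]=4 → r--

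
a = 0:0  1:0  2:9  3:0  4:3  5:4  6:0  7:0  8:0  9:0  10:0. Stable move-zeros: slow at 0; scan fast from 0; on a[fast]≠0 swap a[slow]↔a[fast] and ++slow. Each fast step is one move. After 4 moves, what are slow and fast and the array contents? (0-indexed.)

slow=1, fast=4, a=[9, 0, 0, 0, 3, 4, 0, 0, 0, 0, 0]

(s=0,f=0) a[fast]=0 → fast++
(s=0,f=1) a[fast]=0 → fast++
(s=0,f=2) a[fast]=9≠0 swap→a[0]=9 → slow++,fast++
(s=1,f=3) a[fast]=0 → fast++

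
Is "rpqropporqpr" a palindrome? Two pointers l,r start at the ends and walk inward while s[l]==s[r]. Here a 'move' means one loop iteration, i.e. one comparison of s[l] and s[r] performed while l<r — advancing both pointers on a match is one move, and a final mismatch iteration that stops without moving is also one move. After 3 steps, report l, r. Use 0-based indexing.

[0,11] 'r'=='r' → l++,r--
[1,10] 'p'=='p' → l++,r--
[2,9] 'q'=='q' → l++,r--

l=3, r=8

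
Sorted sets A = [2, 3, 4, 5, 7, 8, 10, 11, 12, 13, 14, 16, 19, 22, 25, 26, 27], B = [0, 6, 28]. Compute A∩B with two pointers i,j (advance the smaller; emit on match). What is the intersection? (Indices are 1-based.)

intersection = []

i=1 j=1: 2>0, j++
i=1 j=2: 2<6, i++
i=2 j=2: 3<6, i++
i=3 j=2: 4<6, i++
i=4 j=2: 5<6, i++
i=5 j=2: 7>6, j++
i=5 j=3: 7<28, i++
i=6 j=3: 8<28, i++
i=7 j=3: 10<28, i++
i=8 j=3: 11<28, i++
i=9 j=3: 12<28, i++
i=10 j=3: 13<28, i++
i=11 j=3: 14<28, i++
i=12 j=3: 16<28, i++
i=13 j=3: 19<28, i++
i=14 j=3: 22<28, i++
i=15 j=3: 25<28, i++
i=16 j=3: 26<28, i++
i=17 j=3: 27<28, i++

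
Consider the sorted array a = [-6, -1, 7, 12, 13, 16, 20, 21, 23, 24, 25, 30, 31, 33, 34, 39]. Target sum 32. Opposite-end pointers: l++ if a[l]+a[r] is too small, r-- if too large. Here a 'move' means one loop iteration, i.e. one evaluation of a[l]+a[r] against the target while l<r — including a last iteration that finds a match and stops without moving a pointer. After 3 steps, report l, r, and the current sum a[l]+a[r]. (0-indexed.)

l=0 r=15: -6+39=33 >32, r--
l=0 r=14: -6+34=28 <32, l++
l=1 r=14: -1+34=33 >32, r--

l=1, r=13, sum=32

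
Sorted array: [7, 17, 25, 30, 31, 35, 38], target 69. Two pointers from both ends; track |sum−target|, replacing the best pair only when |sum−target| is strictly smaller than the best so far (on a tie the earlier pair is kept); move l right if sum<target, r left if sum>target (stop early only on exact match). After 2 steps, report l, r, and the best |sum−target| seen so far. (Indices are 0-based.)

[0,6] 7+38=45 d=24 * → l++
[1,6] 17+38=55 d=14 * → l++

l=2, r=6, best |Δ|=14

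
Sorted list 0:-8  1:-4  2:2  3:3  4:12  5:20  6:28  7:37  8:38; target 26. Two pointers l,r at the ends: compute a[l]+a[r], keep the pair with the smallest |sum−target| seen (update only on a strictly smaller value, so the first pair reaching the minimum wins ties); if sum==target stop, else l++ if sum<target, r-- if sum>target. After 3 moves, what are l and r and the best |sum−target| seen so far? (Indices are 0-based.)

l=1, r=6, best |Δ|=3

[0,8] -8+38=30 d=4 * → r--
[0,7] -8+37=29 d=3 * → r--
[0,6] -8+28=20 d=6 → l++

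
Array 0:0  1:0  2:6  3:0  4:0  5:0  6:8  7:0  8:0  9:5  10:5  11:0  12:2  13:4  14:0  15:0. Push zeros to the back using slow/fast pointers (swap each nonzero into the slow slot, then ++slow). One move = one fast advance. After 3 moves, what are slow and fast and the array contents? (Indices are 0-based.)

(s=0,f=0) a[fast]=0 → fast++
(s=0,f=1) a[fast]=0 → fast++
(s=0,f=2) a[fast]=6≠0 swap→a[0]=6 → slow++,fast++

slow=1, fast=3, a=[6, 0, 0, 0, 0, 0, 8, 0, 0, 5, 5, 0, 2, 4, 0, 0]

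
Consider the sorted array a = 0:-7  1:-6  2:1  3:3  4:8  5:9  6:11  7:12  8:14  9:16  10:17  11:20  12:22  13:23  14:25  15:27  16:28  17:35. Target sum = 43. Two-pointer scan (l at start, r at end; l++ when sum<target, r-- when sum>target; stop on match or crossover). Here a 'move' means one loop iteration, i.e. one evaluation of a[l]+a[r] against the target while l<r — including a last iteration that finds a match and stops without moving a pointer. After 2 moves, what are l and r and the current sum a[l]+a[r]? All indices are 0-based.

l=0 r=17: -7+35=28 <43, l++
l=1 r=17: -6+35=29 <43, l++

l=2, r=17, sum=36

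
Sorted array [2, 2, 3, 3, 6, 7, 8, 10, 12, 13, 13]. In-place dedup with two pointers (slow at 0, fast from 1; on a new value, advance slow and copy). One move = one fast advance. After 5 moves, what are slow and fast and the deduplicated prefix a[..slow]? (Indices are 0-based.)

slow=3, fast=6, prefix=[2, 3, 6, 7]

slow=0 fast=1: a[fast]=2=a[slow] dup, fast++
slow=0 fast=2: a[fast]=3≠a[slow]=2 write a[1]=3, slow++,fast++
slow=1 fast=3: a[fast]=3=a[slow] dup, fast++
slow=1 fast=4: a[fast]=6≠a[slow]=3 write a[2]=6, slow++,fast++
slow=2 fast=5: a[fast]=7≠a[slow]=6 write a[3]=7, slow++,fast++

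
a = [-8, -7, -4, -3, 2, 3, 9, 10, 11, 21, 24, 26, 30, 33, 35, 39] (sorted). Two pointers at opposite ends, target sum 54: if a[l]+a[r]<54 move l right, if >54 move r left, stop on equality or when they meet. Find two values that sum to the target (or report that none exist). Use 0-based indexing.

[0,15] -8+39=31 <54 → l++
[1,15] -7+39=32 <54 → l++
[2,15] -4+39=35 <54 → l++
[3,15] -3+39=36 <54 → l++
[4,15] 2+39=41 <54 → l++
[5,15] 3+39=42 <54 → l++
[6,15] 9+39=48 <54 → l++
[7,15] 10+39=49 <54 → l++
[8,15] 11+39=50 <54 → l++
[9,15] 21+39=60 >54 → r--
[9,14] 21+35=56 >54 → r--
[9,13] 21+33=54 → found

(21, 33)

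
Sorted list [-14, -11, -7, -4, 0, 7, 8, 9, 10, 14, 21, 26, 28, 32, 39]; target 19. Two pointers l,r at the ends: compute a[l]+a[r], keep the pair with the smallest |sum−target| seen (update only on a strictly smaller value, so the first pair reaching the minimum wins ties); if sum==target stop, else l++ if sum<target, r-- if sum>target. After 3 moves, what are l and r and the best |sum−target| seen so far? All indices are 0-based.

[0,14] -14+39=25 d=6 * → r--
[0,13] -14+32=18 d=1 * → l++
[1,13] -11+32=21 d=2 → r--

l=1, r=12, best |Δ|=1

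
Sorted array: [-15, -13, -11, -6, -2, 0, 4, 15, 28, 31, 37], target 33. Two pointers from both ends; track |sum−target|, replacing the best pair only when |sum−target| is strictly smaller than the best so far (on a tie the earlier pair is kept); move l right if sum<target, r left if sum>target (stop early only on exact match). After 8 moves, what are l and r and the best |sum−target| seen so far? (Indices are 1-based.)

l=7, r=9, best |Δ|=2

[1,11] -15+37=22 d=11 * → l++
[2,11] -13+37=24 d=9 * → l++
[3,11] -11+37=26 d=7 * → l++
[4,11] -6+37=31 d=2 * → l++
[5,11] -2+37=35 d=2 → r--
[5,10] -2+31=29 d=4 → l++
[6,10] 0+31=31 d=2 → l++
[7,10] 4+31=35 d=2 → r--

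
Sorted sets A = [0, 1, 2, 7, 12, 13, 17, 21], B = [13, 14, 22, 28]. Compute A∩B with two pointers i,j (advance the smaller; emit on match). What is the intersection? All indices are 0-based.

intersection = [13]

i=0 j=0: 0<13, i++
i=1 j=0: 1<13, i++
i=2 j=0: 2<13, i++
i=3 j=0: 7<13, i++
i=4 j=0: 12<13, i++
i=5 j=0: 13==13 emit, i++,j++
i=6 j=1: 17>14, j++
i=6 j=2: 17<22, i++
i=7 j=2: 21<22, i++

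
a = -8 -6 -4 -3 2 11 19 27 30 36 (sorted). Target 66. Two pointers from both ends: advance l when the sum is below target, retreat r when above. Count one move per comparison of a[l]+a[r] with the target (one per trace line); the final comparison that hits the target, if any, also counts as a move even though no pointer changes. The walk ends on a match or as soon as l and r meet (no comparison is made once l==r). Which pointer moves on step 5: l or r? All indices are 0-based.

l

l=0 r=9: -8+36=28 <66, l++
l=1 r=9: -6+36=30 <66, l++
l=2 r=9: -4+36=32 <66, l++
l=3 r=9: -3+36=33 <66, l++
l=4 r=9: 2+36=38 <66, l++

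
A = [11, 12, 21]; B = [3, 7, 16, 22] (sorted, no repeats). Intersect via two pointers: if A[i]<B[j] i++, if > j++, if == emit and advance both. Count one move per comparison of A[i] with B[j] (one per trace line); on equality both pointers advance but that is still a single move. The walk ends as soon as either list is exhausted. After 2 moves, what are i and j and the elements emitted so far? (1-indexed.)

i=1 j=1: 11>3, j++
i=1 j=2: 11>7, j++

i=1, j=3, emitted=[]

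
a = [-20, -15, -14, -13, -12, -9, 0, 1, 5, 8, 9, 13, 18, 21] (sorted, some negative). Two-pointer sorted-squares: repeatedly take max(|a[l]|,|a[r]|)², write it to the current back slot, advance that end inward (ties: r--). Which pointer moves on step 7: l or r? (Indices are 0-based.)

l

[0,13] |-20|<=|21| out[13]=441 → r--
[0,12] |-20|>|18| out[12]=400 → l++
[1,12] |-15|<=|18| out[11]=324 → r--
[1,11] |-15|>|13| out[10]=225 → l++
[2,11] |-14|>|13| out[9]=196 → l++
[3,11] |-13|<=|13| out[8]=169 → r--
[3,10] |-13|>|9| out[7]=169 → l++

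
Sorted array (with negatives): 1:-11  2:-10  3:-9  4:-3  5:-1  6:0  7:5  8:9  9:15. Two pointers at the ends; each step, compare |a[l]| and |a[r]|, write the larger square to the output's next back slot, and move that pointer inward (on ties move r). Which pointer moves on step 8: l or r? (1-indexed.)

l

[1,9] |-11|<=|15| out[9]=225 → r--
[1,8] |-11|>|9| out[8]=121 → l++
[2,8] |-10|>|9| out[7]=100 → l++
[3,8] |-9|<=|9| out[6]=81 → r--
[3,7] |-9|>|5| out[5]=81 → l++
[4,7] |-3|<=|5| out[4]=25 → r--
[4,6] |-3|>|0| out[3]=9 → l++
[5,6] |-1|>|0| out[2]=1 → l++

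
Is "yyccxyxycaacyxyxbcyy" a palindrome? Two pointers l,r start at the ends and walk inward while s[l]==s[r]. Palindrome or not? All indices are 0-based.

l=0 r=19: 'y'=='y', l++,r--
l=1 r=18: 'y'=='y', l++,r--
l=2 r=17: 'c'=='c', l++,r--
l=3 r=16: 'c'!='b', stop

not a palindrome (mismatch at 3,16)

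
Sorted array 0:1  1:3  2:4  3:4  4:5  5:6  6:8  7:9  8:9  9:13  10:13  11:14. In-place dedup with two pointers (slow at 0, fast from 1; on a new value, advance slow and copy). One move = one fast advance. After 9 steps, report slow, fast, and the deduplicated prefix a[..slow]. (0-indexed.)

(s=0,f=1) a[fast]=3≠a[slow]=1 write a[1]=3 → slow++,fast++
(s=1,f=2) a[fast]=4≠a[slow]=3 write a[2]=4 → slow++,fast++
(s=2,f=3) a[fast]=4=a[slow] dup → fast++
(s=2,f=4) a[fast]=5≠a[slow]=4 write a[3]=5 → slow++,fast++
(s=3,f=5) a[fast]=6≠a[slow]=5 write a[4]=6 → slow++,fast++
(s=4,f=6) a[fast]=8≠a[slow]=6 write a[5]=8 → slow++,fast++
(s=5,f=7) a[fast]=9≠a[slow]=8 write a[6]=9 → slow++,fast++
(s=6,f=8) a[fast]=9=a[slow] dup → fast++
(s=6,f=9) a[fast]=13≠a[slow]=9 write a[7]=13 → slow++,fast++

slow=7, fast=10, prefix=[1, 3, 4, 5, 6, 8, 9, 13]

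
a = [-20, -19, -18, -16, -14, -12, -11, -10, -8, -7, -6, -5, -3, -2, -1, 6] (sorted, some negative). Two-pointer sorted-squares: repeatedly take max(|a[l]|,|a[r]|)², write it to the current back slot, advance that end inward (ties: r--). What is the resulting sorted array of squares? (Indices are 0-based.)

l=0 r=15: |-20|>|6| out[15]=400, l++
l=1 r=15: |-19|>|6| out[14]=361, l++
l=2 r=15: |-18|>|6| out[13]=324, l++
l=3 r=15: |-16|>|6| out[12]=256, l++
l=4 r=15: |-14|>|6| out[11]=196, l++
l=5 r=15: |-12|>|6| out[10]=144, l++
l=6 r=15: |-11|>|6| out[9]=121, l++
l=7 r=15: |-10|>|6| out[8]=100, l++
l=8 r=15: |-8|>|6| out[7]=64, l++
l=9 r=15: |-7|>|6| out[6]=49, l++
l=10 r=15: |-6|<=|6| out[5]=36, r--
l=10 r=14: |-6|>|-1| out[4]=36, l++
l=11 r=14: |-5|>|-1| out[3]=25, l++
l=12 r=14: |-3|>|-1| out[2]=9, l++
l=13 r=14: |-2|>|-1| out[1]=4, l++
l=14 r=14: |-1|<=|-1| out[0]=1, r--

[1, 4, 9, 25, 36, 36, 49, 64, 100, 121, 144, 196, 256, 324, 361, 400]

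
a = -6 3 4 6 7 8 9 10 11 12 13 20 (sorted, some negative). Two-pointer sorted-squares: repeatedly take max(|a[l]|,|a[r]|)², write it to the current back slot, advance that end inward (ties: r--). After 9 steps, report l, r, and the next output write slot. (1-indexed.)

[1,12] |-6|<=|20| out[12]=400 → r--
[1,11] |-6|<=|13| out[11]=169 → r--
[1,10] |-6|<=|12| out[10]=144 → r--
[1,9] |-6|<=|11| out[9]=121 → r--
[1,8] |-6|<=|10| out[8]=100 → r--
[1,7] |-6|<=|9| out[7]=81 → r--
[1,6] |-6|<=|8| out[6]=64 → r--
[1,5] |-6|<=|7| out[5]=49 → r--
[1,4] |-6|<=|6| out[4]=36 → r--

l=1, r=3, next write slot=3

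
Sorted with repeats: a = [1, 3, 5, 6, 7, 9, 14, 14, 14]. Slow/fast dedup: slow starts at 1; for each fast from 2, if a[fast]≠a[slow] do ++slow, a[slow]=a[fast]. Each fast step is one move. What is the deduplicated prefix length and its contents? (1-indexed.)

(s=1,f=2) a[fast]=3≠a[slow]=1 write a[2]=3 → slow++,fast++
(s=2,f=3) a[fast]=5≠a[slow]=3 write a[3]=5 → slow++,fast++
(s=3,f=4) a[fast]=6≠a[slow]=5 write a[4]=6 → slow++,fast++
(s=4,f=5) a[fast]=7≠a[slow]=6 write a[5]=7 → slow++,fast++
(s=5,f=6) a[fast]=9≠a[slow]=7 write a[6]=9 → slow++,fast++
(s=6,f=7) a[fast]=14≠a[slow]=9 write a[7]=14 → slow++,fast++
(s=7,f=8) a[fast]=14=a[slow] dup → fast++
(s=7,f=9) a[fast]=14=a[slow] dup → fast++

length 7; prefix = [1, 3, 5, 6, 7, 9, 14]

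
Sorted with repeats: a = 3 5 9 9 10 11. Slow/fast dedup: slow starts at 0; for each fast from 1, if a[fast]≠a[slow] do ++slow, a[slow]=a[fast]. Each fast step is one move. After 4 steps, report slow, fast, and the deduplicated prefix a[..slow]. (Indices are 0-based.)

slow=3, fast=5, prefix=[3, 5, 9, 10]

slow=0 fast=1: a[fast]=5≠a[slow]=3 write a[1]=5, slow++,fast++
slow=1 fast=2: a[fast]=9≠a[slow]=5 write a[2]=9, slow++,fast++
slow=2 fast=3: a[fast]=9=a[slow] dup, fast++
slow=2 fast=4: a[fast]=10≠a[slow]=9 write a[3]=10, slow++,fast++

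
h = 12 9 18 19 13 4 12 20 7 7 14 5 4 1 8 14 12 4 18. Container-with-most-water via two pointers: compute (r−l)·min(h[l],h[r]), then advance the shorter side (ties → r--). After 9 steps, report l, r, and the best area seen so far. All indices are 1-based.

l=3, r=12, best area=288

l=1 r=19: min(12,18)*18=216 best=216 *, l++
l=2 r=19: min(9,18)*17=153 best=216, l++
l=3 r=19: min(18,18)*16=288 best=288 *, r--
l=3 r=18: min(18,4)*15=60 best=288, r--
l=3 r=17: min(18,12)*14=168 best=288, r--
l=3 r=16: min(18,14)*13=182 best=288, r--
l=3 r=15: min(18,8)*12=96 best=288, r--
l=3 r=14: min(18,1)*11=11 best=288, r--
l=3 r=13: min(18,4)*10=40 best=288, r--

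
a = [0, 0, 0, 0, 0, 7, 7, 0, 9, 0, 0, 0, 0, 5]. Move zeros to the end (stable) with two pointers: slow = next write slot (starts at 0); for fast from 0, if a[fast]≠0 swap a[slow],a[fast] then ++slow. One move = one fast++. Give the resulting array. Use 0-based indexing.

[7, 7, 9, 5, 0, 0, 0, 0, 0, 0, 0, 0, 0, 0]

(s=0,f=0) a[fast]=0 → fast++
(s=0,f=1) a[fast]=0 → fast++
(s=0,f=2) a[fast]=0 → fast++
(s=0,f=3) a[fast]=0 → fast++
(s=0,f=4) a[fast]=0 → fast++
(s=0,f=5) a[fast]=7≠0 swap→a[0]=7 → slow++,fast++
(s=1,f=6) a[fast]=7≠0 swap→a[1]=7 → slow++,fast++
(s=2,f=7) a[fast]=0 → fast++
(s=2,f=8) a[fast]=9≠0 swap→a[2]=9 → slow++,fast++
(s=3,f=9) a[fast]=0 → fast++
(s=3,f=10) a[fast]=0 → fast++
(s=3,f=11) a[fast]=0 → fast++
(s=3,f=12) a[fast]=0 → fast++
(s=3,f=13) a[fast]=5≠0 swap→a[3]=5 → slow++,fast++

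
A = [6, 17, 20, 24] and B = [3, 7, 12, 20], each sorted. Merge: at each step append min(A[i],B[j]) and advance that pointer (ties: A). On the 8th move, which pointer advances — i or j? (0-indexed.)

i

i=0 j=0: A[i]=6>B[j]=3 take 3, j++
i=0 j=1: A[i]=6<=B[j]=7 take 6, i++
i=1 j=1: A[i]=17>B[j]=7 take 7, j++
i=1 j=2: A[i]=17>B[j]=12 take 12, j++
i=1 j=3: A[i]=17<=B[j]=20 take 17, i++
i=2 j=3: A[i]=20<=B[j]=20 take 20, i++
i=3 j=3: A[i]=24>B[j]=20 take 20, j++
i=3 j=4: B done, take A[i]=24, i++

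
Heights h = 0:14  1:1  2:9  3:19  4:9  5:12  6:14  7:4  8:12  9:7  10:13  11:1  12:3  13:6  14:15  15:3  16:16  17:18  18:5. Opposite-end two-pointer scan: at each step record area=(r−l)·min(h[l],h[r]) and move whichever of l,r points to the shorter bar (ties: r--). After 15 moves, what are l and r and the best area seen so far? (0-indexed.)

l=3, r=6, best area=252

l=0 r=18: min(14,5)*18=90 best=90 *, r--
l=0 r=17: min(14,18)*17=238 best=238 *, l++
l=1 r=17: min(1,18)*16=16 best=238, l++
l=2 r=17: min(9,18)*15=135 best=238, l++
l=3 r=17: min(19,18)*14=252 best=252 *, r--
l=3 r=16: min(19,16)*13=208 best=252, r--
l=3 r=15: min(19,3)*12=36 best=252, r--
l=3 r=14: min(19,15)*11=165 best=252, r--
l=3 r=13: min(19,6)*10=60 best=252, r--
l=3 r=12: min(19,3)*9=27 best=252, r--
l=3 r=11: min(19,1)*8=8 best=252, r--
l=3 r=10: min(19,13)*7=91 best=252, r--
l=3 r=9: min(19,7)*6=42 best=252, r--
l=3 r=8: min(19,12)*5=60 best=252, r--
l=3 r=7: min(19,4)*4=16 best=252, r--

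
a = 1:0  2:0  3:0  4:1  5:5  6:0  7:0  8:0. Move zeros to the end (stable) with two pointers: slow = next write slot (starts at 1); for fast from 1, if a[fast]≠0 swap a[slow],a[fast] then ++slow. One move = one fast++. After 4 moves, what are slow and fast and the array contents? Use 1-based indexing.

slow=2, fast=5, a=[1, 0, 0, 0, 5, 0, 0, 0]

slow=1 fast=1: a[fast]=0, fast++
slow=1 fast=2: a[fast]=0, fast++
slow=1 fast=3: a[fast]=0, fast++
slow=1 fast=4: a[fast]=1≠0 swap→a[1]=1, slow++,fast++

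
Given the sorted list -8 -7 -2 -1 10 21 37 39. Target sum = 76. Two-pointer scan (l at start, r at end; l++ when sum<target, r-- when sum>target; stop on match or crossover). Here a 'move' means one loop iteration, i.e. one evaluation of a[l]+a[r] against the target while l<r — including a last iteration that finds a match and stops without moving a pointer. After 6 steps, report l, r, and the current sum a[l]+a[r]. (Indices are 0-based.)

l=0 r=7: -8+39=31 <76, l++
l=1 r=7: -7+39=32 <76, l++
l=2 r=7: -2+39=37 <76, l++
l=3 r=7: -1+39=38 <76, l++
l=4 r=7: 10+39=49 <76, l++
l=5 r=7: 21+39=60 <76, l++

l=6, r=7, sum=76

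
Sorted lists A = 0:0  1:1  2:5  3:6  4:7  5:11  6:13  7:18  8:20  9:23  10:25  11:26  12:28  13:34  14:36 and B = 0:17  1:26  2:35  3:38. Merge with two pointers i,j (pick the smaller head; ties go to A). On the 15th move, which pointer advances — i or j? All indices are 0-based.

i

[i=0,j=0] A[i]=0<=B[j]=17 take 0 → i++
[i=1,j=0] A[i]=1<=B[j]=17 take 1 → i++
[i=2,j=0] A[i]=5<=B[j]=17 take 5 → i++
[i=3,j=0] A[i]=6<=B[j]=17 take 6 → i++
[i=4,j=0] A[i]=7<=B[j]=17 take 7 → i++
[i=5,j=0] A[i]=11<=B[j]=17 take 11 → i++
[i=6,j=0] A[i]=13<=B[j]=17 take 13 → i++
[i=7,j=0] A[i]=18>B[j]=17 take 17 → j++
[i=7,j=1] A[i]=18<=B[j]=26 take 18 → i++
[i=8,j=1] A[i]=20<=B[j]=26 take 20 → i++
[i=9,j=1] A[i]=23<=B[j]=26 take 23 → i++
[i=10,j=1] A[i]=25<=B[j]=26 take 25 → i++
[i=11,j=1] A[i]=26<=B[j]=26 take 26 → i++
[i=12,j=1] A[i]=28>B[j]=26 take 26 → j++
[i=12,j=2] A[i]=28<=B[j]=35 take 28 → i++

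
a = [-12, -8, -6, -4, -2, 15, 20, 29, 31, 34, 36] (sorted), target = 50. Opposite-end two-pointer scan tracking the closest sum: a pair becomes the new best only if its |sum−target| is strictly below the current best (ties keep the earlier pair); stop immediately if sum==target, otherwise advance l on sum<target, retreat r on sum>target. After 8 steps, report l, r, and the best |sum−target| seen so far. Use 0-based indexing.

l=6, r=8, best |Δ|=1

[0,10] -12+36=24 d=26 * → l++
[1,10] -8+36=28 d=22 * → l++
[2,10] -6+36=30 d=20 * → l++
[3,10] -4+36=32 d=18 * → l++
[4,10] -2+36=34 d=16 * → l++
[5,10] 15+36=51 d=1 * → r--
[5,9] 15+34=49 d=1 → l++
[6,9] 20+34=54 d=4 → r--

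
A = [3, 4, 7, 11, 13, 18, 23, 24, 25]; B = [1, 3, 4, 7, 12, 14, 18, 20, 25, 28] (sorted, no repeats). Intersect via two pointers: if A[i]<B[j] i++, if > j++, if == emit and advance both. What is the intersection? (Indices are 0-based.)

intersection = [3, 4, 7, 18, 25]

i=0 j=0: 3>1, j++
i=0 j=1: 3==3 emit, i++,j++
i=1 j=2: 4==4 emit, i++,j++
i=2 j=3: 7==7 emit, i++,j++
i=3 j=4: 11<12, i++
i=4 j=4: 13>12, j++
i=4 j=5: 13<14, i++
i=5 j=5: 18>14, j++
i=5 j=6: 18==18 emit, i++,j++
i=6 j=7: 23>20, j++
i=6 j=8: 23<25, i++
i=7 j=8: 24<25, i++
i=8 j=8: 25==25 emit, i++,j++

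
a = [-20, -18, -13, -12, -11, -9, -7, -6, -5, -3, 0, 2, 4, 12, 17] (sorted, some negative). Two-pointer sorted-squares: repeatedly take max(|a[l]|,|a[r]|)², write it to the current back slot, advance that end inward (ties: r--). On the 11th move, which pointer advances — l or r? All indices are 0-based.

[0,14] |-20|>|17| out[14]=400 → l++
[1,14] |-18|>|17| out[13]=324 → l++
[2,14] |-13|<=|17| out[12]=289 → r--
[2,13] |-13|>|12| out[11]=169 → l++
[3,13] |-12|<=|12| out[10]=144 → r--
[3,12] |-12|>|4| out[9]=144 → l++
[4,12] |-11|>|4| out[8]=121 → l++
[5,12] |-9|>|4| out[7]=81 → l++
[6,12] |-7|>|4| out[6]=49 → l++
[7,12] |-6|>|4| out[5]=36 → l++
[8,12] |-5|>|4| out[4]=25 → l++

l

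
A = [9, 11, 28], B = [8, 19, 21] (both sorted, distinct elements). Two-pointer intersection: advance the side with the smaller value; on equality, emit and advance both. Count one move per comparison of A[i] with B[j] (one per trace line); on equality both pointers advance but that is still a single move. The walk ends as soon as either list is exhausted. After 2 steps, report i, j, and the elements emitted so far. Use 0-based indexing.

i=1, j=1, emitted=[]

i=0 j=0: 9>8, j++
i=0 j=1: 9<19, i++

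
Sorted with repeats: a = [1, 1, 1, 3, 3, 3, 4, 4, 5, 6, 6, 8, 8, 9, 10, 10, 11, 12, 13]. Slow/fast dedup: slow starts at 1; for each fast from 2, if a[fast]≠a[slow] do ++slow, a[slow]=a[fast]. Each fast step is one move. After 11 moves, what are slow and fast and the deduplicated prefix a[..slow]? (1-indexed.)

slow=6, fast=13, prefix=[1, 3, 4, 5, 6, 8]

(s=1,f=2) a[fast]=1=a[slow] dup → fast++
(s=1,f=3) a[fast]=1=a[slow] dup → fast++
(s=1,f=4) a[fast]=3≠a[slow]=1 write a[2]=3 → slow++,fast++
(s=2,f=5) a[fast]=3=a[slow] dup → fast++
(s=2,f=6) a[fast]=3=a[slow] dup → fast++
(s=2,f=7) a[fast]=4≠a[slow]=3 write a[3]=4 → slow++,fast++
(s=3,f=8) a[fast]=4=a[slow] dup → fast++
(s=3,f=9) a[fast]=5≠a[slow]=4 write a[4]=5 → slow++,fast++
(s=4,f=10) a[fast]=6≠a[slow]=5 write a[5]=6 → slow++,fast++
(s=5,f=11) a[fast]=6=a[slow] dup → fast++
(s=5,f=12) a[fast]=8≠a[slow]=6 write a[6]=8 → slow++,fast++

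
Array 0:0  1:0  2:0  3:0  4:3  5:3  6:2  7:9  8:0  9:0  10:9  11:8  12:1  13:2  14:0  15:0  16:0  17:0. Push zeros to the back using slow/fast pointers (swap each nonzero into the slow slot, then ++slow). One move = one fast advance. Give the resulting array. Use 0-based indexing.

(s=0,f=0) a[fast]=0 → fast++
(s=0,f=1) a[fast]=0 → fast++
(s=0,f=2) a[fast]=0 → fast++
(s=0,f=3) a[fast]=0 → fast++
(s=0,f=4) a[fast]=3≠0 swap→a[0]=3 → slow++,fast++
(s=1,f=5) a[fast]=3≠0 swap→a[1]=3 → slow++,fast++
(s=2,f=6) a[fast]=2≠0 swap→a[2]=2 → slow++,fast++
(s=3,f=7) a[fast]=9≠0 swap→a[3]=9 → slow++,fast++
(s=4,f=8) a[fast]=0 → fast++
(s=4,f=9) a[fast]=0 → fast++
(s=4,f=10) a[fast]=9≠0 swap→a[4]=9 → slow++,fast++
(s=5,f=11) a[fast]=8≠0 swap→a[5]=8 → slow++,fast++
(s=6,f=12) a[fast]=1≠0 swap→a[6]=1 → slow++,fast++
(s=7,f=13) a[fast]=2≠0 swap→a[7]=2 → slow++,fast++
(s=8,f=14) a[fast]=0 → fast++
(s=8,f=15) a[fast]=0 → fast++
(s=8,f=16) a[fast]=0 → fast++
(s=8,f=17) a[fast]=0 → fast++

[3, 3, 2, 9, 9, 8, 1, 2, 0, 0, 0, 0, 0, 0, 0, 0, 0, 0]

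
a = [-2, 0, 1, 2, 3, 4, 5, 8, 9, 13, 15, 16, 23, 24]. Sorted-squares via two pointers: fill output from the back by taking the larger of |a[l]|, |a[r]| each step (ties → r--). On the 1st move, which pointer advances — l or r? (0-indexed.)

[0,13] |-2|<=|24| out[13]=576 → r--

r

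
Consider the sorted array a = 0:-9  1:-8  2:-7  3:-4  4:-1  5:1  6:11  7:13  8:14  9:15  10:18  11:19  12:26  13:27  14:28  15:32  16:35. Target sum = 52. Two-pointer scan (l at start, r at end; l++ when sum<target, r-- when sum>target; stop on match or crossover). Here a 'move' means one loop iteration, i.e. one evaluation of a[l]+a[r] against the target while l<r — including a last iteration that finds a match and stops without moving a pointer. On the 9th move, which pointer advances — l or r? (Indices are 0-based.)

l

[0,16] -9+35=26 <52 → l++
[1,16] -8+35=27 <52 → l++
[2,16] -7+35=28 <52 → l++
[3,16] -4+35=31 <52 → l++
[4,16] -1+35=34 <52 → l++
[5,16] 1+35=36 <52 → l++
[6,16] 11+35=46 <52 → l++
[7,16] 13+35=48 <52 → l++
[8,16] 14+35=49 <52 → l++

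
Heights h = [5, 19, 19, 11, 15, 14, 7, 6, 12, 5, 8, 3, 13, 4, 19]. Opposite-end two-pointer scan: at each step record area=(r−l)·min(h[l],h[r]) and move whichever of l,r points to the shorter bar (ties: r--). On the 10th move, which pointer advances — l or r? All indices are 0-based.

r

[0,14] min(5,19)*14=70 best=70 * → l++
[1,14] min(19,19)*13=247 best=247 * → r--
[1,13] min(19,4)*12=48 best=247 → r--
[1,12] min(19,13)*11=143 best=247 → r--
[1,11] min(19,3)*10=30 best=247 → r--
[1,10] min(19,8)*9=72 best=247 → r--
[1,9] min(19,5)*8=40 best=247 → r--
[1,8] min(19,12)*7=84 best=247 → r--
[1,7] min(19,6)*6=36 best=247 → r--
[1,6] min(19,7)*5=35 best=247 → r--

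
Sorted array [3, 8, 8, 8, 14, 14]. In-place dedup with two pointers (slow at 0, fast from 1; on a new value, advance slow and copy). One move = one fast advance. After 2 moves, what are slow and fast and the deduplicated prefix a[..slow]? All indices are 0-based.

slow=1, fast=3, prefix=[3, 8]

(s=0,f=1) a[fast]=8≠a[slow]=3 write a[1]=8 → slow++,fast++
(s=1,f=2) a[fast]=8=a[slow] dup → fast++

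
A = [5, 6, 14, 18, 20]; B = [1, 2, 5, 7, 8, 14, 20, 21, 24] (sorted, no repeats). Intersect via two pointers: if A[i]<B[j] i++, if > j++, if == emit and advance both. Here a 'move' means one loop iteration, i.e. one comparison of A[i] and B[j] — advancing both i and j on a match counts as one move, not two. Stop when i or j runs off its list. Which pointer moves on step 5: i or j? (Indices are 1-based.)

j

[i=1,j=1] 5>1 → j++
[i=1,j=2] 5>2 → j++
[i=1,j=3] 5==5 emit → i++,j++
[i=2,j=4] 6<7 → i++
[i=3,j=4] 14>7 → j++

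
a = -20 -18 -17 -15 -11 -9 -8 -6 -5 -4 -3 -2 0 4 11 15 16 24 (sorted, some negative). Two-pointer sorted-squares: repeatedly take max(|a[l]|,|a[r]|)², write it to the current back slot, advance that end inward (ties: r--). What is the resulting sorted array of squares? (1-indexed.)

[0, 4, 9, 16, 16, 25, 36, 64, 81, 121, 121, 225, 225, 256, 289, 324, 400, 576]

l=1 r=18: |-20|<=|24| out[18]=576, r--
l=1 r=17: |-20|>|16| out[17]=400, l++
l=2 r=17: |-18|>|16| out[16]=324, l++
l=3 r=17: |-17|>|16| out[15]=289, l++
l=4 r=17: |-15|<=|16| out[14]=256, r--
l=4 r=16: |-15|<=|15| out[13]=225, r--
l=4 r=15: |-15|>|11| out[12]=225, l++
l=5 r=15: |-11|<=|11| out[11]=121, r--
l=5 r=14: |-11|>|4| out[10]=121, l++
l=6 r=14: |-9|>|4| out[9]=81, l++
l=7 r=14: |-8|>|4| out[8]=64, l++
l=8 r=14: |-6|>|4| out[7]=36, l++
l=9 r=14: |-5|>|4| out[6]=25, l++
l=10 r=14: |-4|<=|4| out[5]=16, r--
l=10 r=13: |-4|>|0| out[4]=16, l++
l=11 r=13: |-3|>|0| out[3]=9, l++
l=12 r=13: |-2|>|0| out[2]=4, l++
l=13 r=13: |0|<=|0| out[1]=0, r--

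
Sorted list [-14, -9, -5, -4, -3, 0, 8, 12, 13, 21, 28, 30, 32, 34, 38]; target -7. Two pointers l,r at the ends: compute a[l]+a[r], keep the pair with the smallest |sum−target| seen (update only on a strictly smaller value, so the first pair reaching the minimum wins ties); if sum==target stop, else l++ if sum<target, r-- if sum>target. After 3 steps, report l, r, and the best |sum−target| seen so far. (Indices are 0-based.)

[0,14] -14+38=24 d=31 * → r--
[0,13] -14+34=20 d=27 * → r--
[0,12] -14+32=18 d=25 * → r--

l=0, r=11, best |Δ|=25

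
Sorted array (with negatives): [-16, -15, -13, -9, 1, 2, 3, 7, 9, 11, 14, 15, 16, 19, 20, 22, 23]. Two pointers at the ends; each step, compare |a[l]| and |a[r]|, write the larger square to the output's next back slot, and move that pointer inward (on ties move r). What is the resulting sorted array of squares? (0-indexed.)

[1, 4, 9, 49, 81, 81, 121, 169, 196, 225, 225, 256, 256, 361, 400, 484, 529]

l=0 r=16: |-16|<=|23| out[16]=529, r--
l=0 r=15: |-16|<=|22| out[15]=484, r--
l=0 r=14: |-16|<=|20| out[14]=400, r--
l=0 r=13: |-16|<=|19| out[13]=361, r--
l=0 r=12: |-16|<=|16| out[12]=256, r--
l=0 r=11: |-16|>|15| out[11]=256, l++
l=1 r=11: |-15|<=|15| out[10]=225, r--
l=1 r=10: |-15|>|14| out[9]=225, l++
l=2 r=10: |-13|<=|14| out[8]=196, r--
l=2 r=9: |-13|>|11| out[7]=169, l++
l=3 r=9: |-9|<=|11| out[6]=121, r--
l=3 r=8: |-9|<=|9| out[5]=81, r--
l=3 r=7: |-9|>|7| out[4]=81, l++
l=4 r=7: |1|<=|7| out[3]=49, r--
l=4 r=6: |1|<=|3| out[2]=9, r--
l=4 r=5: |1|<=|2| out[1]=4, r--
l=4 r=4: |1|<=|1| out[0]=1, r--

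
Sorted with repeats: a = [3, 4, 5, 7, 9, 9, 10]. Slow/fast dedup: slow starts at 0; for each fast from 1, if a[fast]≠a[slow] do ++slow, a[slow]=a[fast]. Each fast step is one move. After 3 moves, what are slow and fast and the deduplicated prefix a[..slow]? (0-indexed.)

slow=3, fast=4, prefix=[3, 4, 5, 7]

(s=0,f=1) a[fast]=4≠a[slow]=3 write a[1]=4 → slow++,fast++
(s=1,f=2) a[fast]=5≠a[slow]=4 write a[2]=5 → slow++,fast++
(s=2,f=3) a[fast]=7≠a[slow]=5 write a[3]=7 → slow++,fast++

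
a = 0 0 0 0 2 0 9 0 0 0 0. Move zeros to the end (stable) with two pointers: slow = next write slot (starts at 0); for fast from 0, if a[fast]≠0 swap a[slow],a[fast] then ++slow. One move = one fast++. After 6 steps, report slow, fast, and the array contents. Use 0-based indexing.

slow=1, fast=6, a=[2, 0, 0, 0, 0, 0, 9, 0, 0, 0, 0]

(s=0,f=0) a[fast]=0 → fast++
(s=0,f=1) a[fast]=0 → fast++
(s=0,f=2) a[fast]=0 → fast++
(s=0,f=3) a[fast]=0 → fast++
(s=0,f=4) a[fast]=2≠0 swap→a[0]=2 → slow++,fast++
(s=1,f=5) a[fast]=0 → fast++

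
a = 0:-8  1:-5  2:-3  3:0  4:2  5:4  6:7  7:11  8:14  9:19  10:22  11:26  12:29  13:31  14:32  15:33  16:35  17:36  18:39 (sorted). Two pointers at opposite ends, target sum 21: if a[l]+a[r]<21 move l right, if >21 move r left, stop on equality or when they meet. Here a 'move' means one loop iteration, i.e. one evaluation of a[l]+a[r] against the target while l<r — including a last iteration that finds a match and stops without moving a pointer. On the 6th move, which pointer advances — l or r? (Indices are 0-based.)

r

l=0 r=18: -8+39=31 >21, r--
l=0 r=17: -8+36=28 >21, r--
l=0 r=16: -8+35=27 >21, r--
l=0 r=15: -8+33=25 >21, r--
l=0 r=14: -8+32=24 >21, r--
l=0 r=13: -8+31=23 >21, r--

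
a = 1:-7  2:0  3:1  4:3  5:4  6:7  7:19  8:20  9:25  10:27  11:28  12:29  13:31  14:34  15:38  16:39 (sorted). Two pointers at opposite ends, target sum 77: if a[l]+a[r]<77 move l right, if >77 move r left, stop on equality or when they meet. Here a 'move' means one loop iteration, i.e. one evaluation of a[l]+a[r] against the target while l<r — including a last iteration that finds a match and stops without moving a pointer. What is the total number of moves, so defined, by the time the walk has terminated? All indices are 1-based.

15 moves

[1,16] -7+39=32 <77 → l++
[2,16] 0+39=39 <77 → l++
[3,16] 1+39=40 <77 → l++
[4,16] 3+39=42 <77 → l++
[5,16] 4+39=43 <77 → l++
[6,16] 7+39=46 <77 → l++
[7,16] 19+39=58 <77 → l++
[8,16] 20+39=59 <77 → l++
[9,16] 25+39=64 <77 → l++
[10,16] 27+39=66 <77 → l++
[11,16] 28+39=67 <77 → l++
[12,16] 29+39=68 <77 → l++
[13,16] 31+39=70 <77 → l++
[14,16] 34+39=73 <77 → l++
[15,16] 38+39=77 → found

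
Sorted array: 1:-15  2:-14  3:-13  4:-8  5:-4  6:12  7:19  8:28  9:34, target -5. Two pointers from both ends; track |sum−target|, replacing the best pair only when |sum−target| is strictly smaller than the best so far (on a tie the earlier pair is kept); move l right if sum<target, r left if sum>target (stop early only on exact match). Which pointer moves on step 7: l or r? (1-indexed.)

l

l=1 r=9: -15+34=19 d=24 *, r--
l=1 r=8: -15+28=13 d=18 *, r--
l=1 r=7: -15+19=4 d=9 *, r--
l=1 r=6: -15+12=-3 d=2 *, r--
l=1 r=5: -15+-4=-19 d=14, l++
l=2 r=5: -14+-4=-18 d=13, l++
l=3 r=5: -13+-4=-17 d=12, l++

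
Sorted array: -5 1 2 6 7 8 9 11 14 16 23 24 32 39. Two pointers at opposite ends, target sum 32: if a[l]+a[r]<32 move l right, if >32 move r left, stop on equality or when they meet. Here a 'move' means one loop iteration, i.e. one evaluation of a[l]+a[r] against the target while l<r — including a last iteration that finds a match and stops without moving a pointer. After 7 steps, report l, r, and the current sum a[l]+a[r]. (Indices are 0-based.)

l=0 r=13: -5+39=34 >32, r--
l=0 r=12: -5+32=27 <32, l++
l=1 r=12: 1+32=33 >32, r--
l=1 r=11: 1+24=25 <32, l++
l=2 r=11: 2+24=26 <32, l++
l=3 r=11: 6+24=30 <32, l++
l=4 r=11: 7+24=31 <32, l++

l=5, r=11, sum=32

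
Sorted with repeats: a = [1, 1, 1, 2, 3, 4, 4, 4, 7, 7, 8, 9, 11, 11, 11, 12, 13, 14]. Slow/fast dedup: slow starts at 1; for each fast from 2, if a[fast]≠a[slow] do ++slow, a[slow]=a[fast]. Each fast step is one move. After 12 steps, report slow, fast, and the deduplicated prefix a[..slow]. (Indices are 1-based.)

slow=1 fast=2: a[fast]=1=a[slow] dup, fast++
slow=1 fast=3: a[fast]=1=a[slow] dup, fast++
slow=1 fast=4: a[fast]=2≠a[slow]=1 write a[2]=2, slow++,fast++
slow=2 fast=5: a[fast]=3≠a[slow]=2 write a[3]=3, slow++,fast++
slow=3 fast=6: a[fast]=4≠a[slow]=3 write a[4]=4, slow++,fast++
slow=4 fast=7: a[fast]=4=a[slow] dup, fast++
slow=4 fast=8: a[fast]=4=a[slow] dup, fast++
slow=4 fast=9: a[fast]=7≠a[slow]=4 write a[5]=7, slow++,fast++
slow=5 fast=10: a[fast]=7=a[slow] dup, fast++
slow=5 fast=11: a[fast]=8≠a[slow]=7 write a[6]=8, slow++,fast++
slow=6 fast=12: a[fast]=9≠a[slow]=8 write a[7]=9, slow++,fast++
slow=7 fast=13: a[fast]=11≠a[slow]=9 write a[8]=11, slow++,fast++

slow=8, fast=14, prefix=[1, 2, 3, 4, 7, 8, 9, 11]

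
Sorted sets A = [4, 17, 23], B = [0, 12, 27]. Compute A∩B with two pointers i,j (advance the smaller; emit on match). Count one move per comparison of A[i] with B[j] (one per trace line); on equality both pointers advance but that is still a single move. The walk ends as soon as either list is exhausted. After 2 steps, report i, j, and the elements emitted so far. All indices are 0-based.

i=1, j=1, emitted=[]

i=0 j=0: 4>0, j++
i=0 j=1: 4<12, i++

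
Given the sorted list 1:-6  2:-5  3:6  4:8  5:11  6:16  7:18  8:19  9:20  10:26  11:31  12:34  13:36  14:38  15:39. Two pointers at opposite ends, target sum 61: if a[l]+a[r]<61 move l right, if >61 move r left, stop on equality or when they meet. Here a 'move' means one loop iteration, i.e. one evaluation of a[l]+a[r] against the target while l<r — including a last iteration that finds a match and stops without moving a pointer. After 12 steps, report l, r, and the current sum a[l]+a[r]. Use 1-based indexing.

[1,15] -6+39=33 <61 → l++
[2,15] -5+39=34 <61 → l++
[3,15] 6+39=45 <61 → l++
[4,15] 8+39=47 <61 → l++
[5,15] 11+39=50 <61 → l++
[6,15] 16+39=55 <61 → l++
[7,15] 18+39=57 <61 → l++
[8,15] 19+39=58 <61 → l++
[9,15] 20+39=59 <61 → l++
[10,15] 26+39=65 >61 → r--
[10,14] 26+38=64 >61 → r--
[10,13] 26+36=62 >61 → r--

l=10, r=12, sum=60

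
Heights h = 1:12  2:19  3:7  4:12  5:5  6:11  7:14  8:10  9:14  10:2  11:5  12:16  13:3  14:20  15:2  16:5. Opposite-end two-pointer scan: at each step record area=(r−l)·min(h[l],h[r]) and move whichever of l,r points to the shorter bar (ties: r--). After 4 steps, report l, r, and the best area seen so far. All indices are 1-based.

[1,16] min(12,5)*15=75 best=75 * → r--
[1,15] min(12,2)*14=28 best=75 → r--
[1,14] min(12,20)*13=156 best=156 * → l++
[2,14] min(19,20)*12=228 best=228 * → l++

l=3, r=14, best area=228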